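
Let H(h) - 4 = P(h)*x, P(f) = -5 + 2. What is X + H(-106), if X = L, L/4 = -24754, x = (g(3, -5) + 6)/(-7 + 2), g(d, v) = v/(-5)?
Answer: -495039/5 ≈ -99008.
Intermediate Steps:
g(d, v) = -v/5 (g(d, v) = v*(-1/5) = -v/5)
P(f) = -3
x = -7/5 (x = (-1/5*(-5) + 6)/(-7 + 2) = (1 + 6)/(-5) = 7*(-1/5) = -7/5 ≈ -1.4000)
H(h) = 41/5 (H(h) = 4 - 3*(-7/5) = 4 + 21/5 = 41/5)
L = -99016 (L = 4*(-24754) = -99016)
X = -99016
X + H(-106) = -99016 + 41/5 = -495039/5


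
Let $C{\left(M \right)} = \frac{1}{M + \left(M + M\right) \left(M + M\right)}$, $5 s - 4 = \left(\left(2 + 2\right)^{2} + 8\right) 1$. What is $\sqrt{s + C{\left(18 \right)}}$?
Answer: $\frac{\sqrt{26861810}}{2190} \approx 2.3666$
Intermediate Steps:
$s = \frac{28}{5}$ ($s = \frac{4}{5} + \frac{\left(\left(2 + 2\right)^{2} + 8\right) 1}{5} = \frac{4}{5} + \frac{\left(4^{2} + 8\right) 1}{5} = \frac{4}{5} + \frac{\left(16 + 8\right) 1}{5} = \frac{4}{5} + \frac{24 \cdot 1}{5} = \frac{4}{5} + \frac{1}{5} \cdot 24 = \frac{4}{5} + \frac{24}{5} = \frac{28}{5} \approx 5.6$)
$C{\left(M \right)} = \frac{1}{M + 4 M^{2}}$ ($C{\left(M \right)} = \frac{1}{M + 2 M 2 M} = \frac{1}{M + 4 M^{2}}$)
$\sqrt{s + C{\left(18 \right)}} = \sqrt{\frac{28}{5} + \frac{1}{18 \left(1 + 4 \cdot 18\right)}} = \sqrt{\frac{28}{5} + \frac{1}{18 \left(1 + 72\right)}} = \sqrt{\frac{28}{5} + \frac{1}{18 \cdot 73}} = \sqrt{\frac{28}{5} + \frac{1}{18} \cdot \frac{1}{73}} = \sqrt{\frac{28}{5} + \frac{1}{1314}} = \sqrt{\frac{36797}{6570}} = \frac{\sqrt{26861810}}{2190}$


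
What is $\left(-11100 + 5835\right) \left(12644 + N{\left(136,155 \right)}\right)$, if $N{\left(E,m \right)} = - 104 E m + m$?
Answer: $11475178065$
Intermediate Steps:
$N{\left(E,m \right)} = m - 104 E m$ ($N{\left(E,m \right)} = - 104 E m + m = m - 104 E m$)
$\left(-11100 + 5835\right) \left(12644 + N{\left(136,155 \right)}\right) = \left(-11100 + 5835\right) \left(12644 + 155 \left(1 - 14144\right)\right) = - 5265 \left(12644 + 155 \left(1 - 14144\right)\right) = - 5265 \left(12644 + 155 \left(-14143\right)\right) = - 5265 \left(12644 - 2192165\right) = \left(-5265\right) \left(-2179521\right) = 11475178065$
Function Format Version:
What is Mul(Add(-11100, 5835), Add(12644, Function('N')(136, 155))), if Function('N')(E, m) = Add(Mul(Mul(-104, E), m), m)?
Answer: 11475178065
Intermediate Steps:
Function('N')(E, m) = Add(m, Mul(-104, E, m)) (Function('N')(E, m) = Add(Mul(-104, E, m), m) = Add(m, Mul(-104, E, m)))
Mul(Add(-11100, 5835), Add(12644, Function('N')(136, 155))) = Mul(Add(-11100, 5835), Add(12644, Mul(155, Add(1, Mul(-104, 136))))) = Mul(-5265, Add(12644, Mul(155, Add(1, -14144)))) = Mul(-5265, Add(12644, Mul(155, -14143))) = Mul(-5265, Add(12644, -2192165)) = Mul(-5265, -2179521) = 11475178065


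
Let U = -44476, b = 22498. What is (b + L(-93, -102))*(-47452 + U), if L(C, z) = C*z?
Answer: -2940225152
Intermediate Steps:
(b + L(-93, -102))*(-47452 + U) = (22498 - 93*(-102))*(-47452 - 44476) = (22498 + 9486)*(-91928) = 31984*(-91928) = -2940225152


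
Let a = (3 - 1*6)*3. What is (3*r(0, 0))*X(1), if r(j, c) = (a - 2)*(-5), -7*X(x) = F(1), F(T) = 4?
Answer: -660/7 ≈ -94.286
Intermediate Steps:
a = -9 (a = (3 - 6)*3 = -3*3 = -9)
X(x) = -4/7 (X(x) = -1/7*4 = -4/7)
r(j, c) = 55 (r(j, c) = (-9 - 2)*(-5) = -11*(-5) = 55)
(3*r(0, 0))*X(1) = (3*55)*(-4/7) = 165*(-4/7) = -660/7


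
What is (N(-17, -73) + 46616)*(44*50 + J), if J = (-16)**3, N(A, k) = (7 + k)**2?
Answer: -96642912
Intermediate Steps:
J = -4096
(N(-17, -73) + 46616)*(44*50 + J) = ((7 - 73)**2 + 46616)*(44*50 - 4096) = ((-66)**2 + 46616)*(2200 - 4096) = (4356 + 46616)*(-1896) = 50972*(-1896) = -96642912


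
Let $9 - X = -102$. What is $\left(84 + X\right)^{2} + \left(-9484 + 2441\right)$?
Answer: $30982$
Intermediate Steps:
$X = 111$ ($X = 9 - -102 = 9 + 102 = 111$)
$\left(84 + X\right)^{2} + \left(-9484 + 2441\right) = \left(84 + 111\right)^{2} + \left(-9484 + 2441\right) = 195^{2} - 7043 = 38025 - 7043 = 30982$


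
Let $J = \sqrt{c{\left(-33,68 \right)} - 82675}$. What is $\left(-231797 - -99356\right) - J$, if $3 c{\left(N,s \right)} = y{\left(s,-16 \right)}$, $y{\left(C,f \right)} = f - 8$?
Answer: $-132441 - 3 i \sqrt{9187} \approx -1.3244 \cdot 10^{5} - 287.55 i$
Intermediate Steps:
$y{\left(C,f \right)} = -8 + f$
$c{\left(N,s \right)} = -8$ ($c{\left(N,s \right)} = \frac{-8 - 16}{3} = \frac{1}{3} \left(-24\right) = -8$)
$J = 3 i \sqrt{9187}$ ($J = \sqrt{-8 - 82675} = \sqrt{-82683} = 3 i \sqrt{9187} \approx 287.55 i$)
$\left(-231797 - -99356\right) - J = \left(-231797 - -99356\right) - 3 i \sqrt{9187} = \left(-231797 + 99356\right) - 3 i \sqrt{9187} = -132441 - 3 i \sqrt{9187}$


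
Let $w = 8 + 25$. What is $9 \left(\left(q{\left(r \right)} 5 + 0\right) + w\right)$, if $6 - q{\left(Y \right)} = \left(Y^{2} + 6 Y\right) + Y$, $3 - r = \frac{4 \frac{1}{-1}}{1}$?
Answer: $-3843$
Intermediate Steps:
$w = 33$
$r = 7$ ($r = 3 - \frac{4 \frac{1}{-1}}{1} = 3 - 4 \left(-1\right) 1 = 3 - \left(-4\right) 1 = 3 - -4 = 3 + 4 = 7$)
$q{\left(Y \right)} = 6 - Y^{2} - 7 Y$ ($q{\left(Y \right)} = 6 - \left(\left(Y^{2} + 6 Y\right) + Y\right) = 6 - \left(Y^{2} + 7 Y\right) = 6 - Y^{2} - 7 Y$)
$9 \left(\left(q{\left(r \right)} 5 + 0\right) + w\right) = 9 \left(\left(\left(6 - 7^{2} - 49\right) 5 + 0\right) + 33\right) = 9 \left(\left(\left(6 - 49 - 49\right) 5 + 0\right) + 33\right) = 9 \left(\left(\left(-92\right) 5 + 0\right) + 33\right) = 9 \left(\left(-460 + 0\right) + 33\right) = 9 \left(-460 + 33\right) = 9 \left(-427\right) = -3843$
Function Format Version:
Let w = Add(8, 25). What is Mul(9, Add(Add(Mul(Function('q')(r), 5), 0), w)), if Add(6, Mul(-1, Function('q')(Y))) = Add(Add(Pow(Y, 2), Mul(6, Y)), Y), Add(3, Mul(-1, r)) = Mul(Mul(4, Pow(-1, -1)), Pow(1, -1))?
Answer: -3843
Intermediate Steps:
w = 33
r = 7 (r = Add(3, Mul(-1, Mul(Mul(4, Pow(-1, -1)), Pow(1, -1)))) = Add(3, Mul(-1, Mul(Mul(4, -1), 1))) = Add(3, Mul(-1, Mul(-4, 1))) = Add(3, Mul(-1, -4)) = Add(3, 4) = 7)
Function('q')(Y) = Add(6, Mul(-1, Pow(Y, 2)), Mul(-7, Y)) (Function('q')(Y) = Add(6, Mul(-1, Add(Add(Pow(Y, 2), Mul(6, Y)), Y))) = Add(6, Mul(-1, Add(Pow(Y, 2), Mul(7, Y)))) = Add(6, Add(Mul(-1, Pow(Y, 2)), Mul(-7, Y))) = Add(6, Mul(-1, Pow(Y, 2)), Mul(-7, Y)))
Mul(9, Add(Add(Mul(Function('q')(r), 5), 0), w)) = Mul(9, Add(Add(Mul(Add(6, Mul(-1, Pow(7, 2)), Mul(-7, 7)), 5), 0), 33)) = Mul(9, Add(Add(Mul(Add(6, Mul(-1, 49), -49), 5), 0), 33)) = Mul(9, Add(Add(Mul(Add(6, -49, -49), 5), 0), 33)) = Mul(9, Add(Add(Mul(-92, 5), 0), 33)) = Mul(9, Add(Add(-460, 0), 33)) = Mul(9, Add(-460, 33)) = Mul(9, -427) = -3843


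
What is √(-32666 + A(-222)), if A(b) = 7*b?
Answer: 2*I*√8555 ≈ 184.99*I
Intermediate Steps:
√(-32666 + A(-222)) = √(-32666 + 7*(-222)) = √(-32666 - 1554) = √(-34220) = 2*I*√8555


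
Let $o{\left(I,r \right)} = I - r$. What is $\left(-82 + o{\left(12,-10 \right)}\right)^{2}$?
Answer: $3600$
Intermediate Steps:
$\left(-82 + o{\left(12,-10 \right)}\right)^{2} = \left(-82 + \left(12 - -10\right)\right)^{2} = \left(-82 + \left(12 + 10\right)\right)^{2} = \left(-82 + 22\right)^{2} = \left(-60\right)^{2} = 3600$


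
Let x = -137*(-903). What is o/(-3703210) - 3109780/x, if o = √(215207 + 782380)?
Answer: -3109780/123711 - 3*√110843/3703210 ≈ -25.138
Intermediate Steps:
x = 123711 (x = -1*(-123711) = 123711)
o = 3*√110843 (o = √997587 = 3*√110843 ≈ 998.79)
o/(-3703210) - 3109780/x = (3*√110843)/(-3703210) - 3109780/123711 = (3*√110843)*(-1/3703210) - 3109780*1/123711 = -3*√110843/3703210 - 3109780/123711 = -3109780/123711 - 3*√110843/3703210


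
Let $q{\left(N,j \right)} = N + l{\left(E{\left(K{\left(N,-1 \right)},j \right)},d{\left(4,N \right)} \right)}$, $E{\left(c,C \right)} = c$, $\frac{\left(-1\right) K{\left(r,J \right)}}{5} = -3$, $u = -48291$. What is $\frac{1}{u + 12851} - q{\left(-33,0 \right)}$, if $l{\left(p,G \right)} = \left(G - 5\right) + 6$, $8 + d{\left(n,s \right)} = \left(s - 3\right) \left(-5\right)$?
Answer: $- \frac{4961601}{35440} \approx -140.0$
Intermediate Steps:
$d{\left(n,s \right)} = 7 - 5 s$ ($d{\left(n,s \right)} = -8 + \left(s - 3\right) \left(-5\right) = -8 + \left(-3 + s\right) \left(-5\right) = -8 - \left(-15 + 5 s\right) = 7 - 5 s$)
$K{\left(r,J \right)} = 15$ ($K{\left(r,J \right)} = \left(-5\right) \left(-3\right) = 15$)
$l{\left(p,G \right)} = 1 + G$ ($l{\left(p,G \right)} = \left(-5 + G\right) + 6 = 1 + G$)
$q{\left(N,j \right)} = 8 - 4 N$ ($q{\left(N,j \right)} = N + \left(1 - \left(-7 + 5 N\right)\right) = N - \left(-8 + 5 N\right) = 8 - 4 N$)
$\frac{1}{u + 12851} - q{\left(-33,0 \right)} = \frac{1}{-48291 + 12851} - \left(8 - -132\right) = \frac{1}{-35440} - \left(8 + 132\right) = - \frac{1}{35440} - 140 = - \frac{4961601}{35440}$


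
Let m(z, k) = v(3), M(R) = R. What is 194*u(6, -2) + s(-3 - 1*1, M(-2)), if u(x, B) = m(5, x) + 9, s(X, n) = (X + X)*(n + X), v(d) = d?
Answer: 2376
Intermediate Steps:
s(X, n) = 2*X*(X + n) (s(X, n) = (2*X)*(X + n) = 2*X*(X + n))
m(z, k) = 3
u(x, B) = 12 (u(x, B) = 3 + 9 = 12)
194*u(6, -2) + s(-3 - 1*1, M(-2)) = 194*12 + 2*(-3 - 1*1)*((-3 - 1*1) - 2) = 2328 + 2*(-3 - 1)*((-3 - 1) - 2) = 2328 + 2*(-4)*(-4 - 2) = 2328 + 2*(-4)*(-6) = 2328 + 48 = 2376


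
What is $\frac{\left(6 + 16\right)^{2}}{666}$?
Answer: $\frac{242}{333} \approx 0.72673$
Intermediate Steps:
$\frac{\left(6 + 16\right)^{2}}{666} = 22^{2} \cdot \frac{1}{666} = 484 \cdot \frac{1}{666} = \frac{242}{333}$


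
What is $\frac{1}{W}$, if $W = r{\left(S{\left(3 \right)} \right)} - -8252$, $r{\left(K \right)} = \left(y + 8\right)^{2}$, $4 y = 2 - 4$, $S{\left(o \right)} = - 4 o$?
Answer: $\frac{4}{33233} \approx 0.00012036$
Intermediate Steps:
$y = - \frac{1}{2}$ ($y = \frac{2 - 4}{4} = \frac{1}{4} \left(-2\right) = - \frac{1}{2} \approx -0.5$)
$r{\left(K \right)} = \frac{225}{4}$ ($r{\left(K \right)} = \left(- \frac{1}{2} + 8\right)^{2} = \left(\frac{15}{2}\right)^{2} = \frac{225}{4}$)
$W = \frac{33233}{4}$ ($W = \frac{225}{4} - -8252 = \frac{225}{4} + 8252 = \frac{33233}{4} \approx 8308.3$)
$\frac{1}{W} = \frac{1}{\frac{33233}{4}} = \frac{4}{33233}$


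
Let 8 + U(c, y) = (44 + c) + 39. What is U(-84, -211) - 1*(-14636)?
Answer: 14627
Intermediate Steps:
U(c, y) = 75 + c (U(c, y) = -8 + ((44 + c) + 39) = -8 + (83 + c) = 75 + c)
U(-84, -211) - 1*(-14636) = (75 - 84) - 1*(-14636) = -9 + 14636 = 14627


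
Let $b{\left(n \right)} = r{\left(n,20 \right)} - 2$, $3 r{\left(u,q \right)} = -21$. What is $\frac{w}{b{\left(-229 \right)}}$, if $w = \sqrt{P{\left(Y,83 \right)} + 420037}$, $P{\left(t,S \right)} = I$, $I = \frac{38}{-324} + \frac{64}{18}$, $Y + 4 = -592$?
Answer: $- \frac{\sqrt{136093102}}{162} \approx -72.012$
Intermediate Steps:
$Y = -596$ ($Y = -4 - 592 = -596$)
$r{\left(u,q \right)} = -7$ ($r{\left(u,q \right)} = \frac{1}{3} \left(-21\right) = -7$)
$b{\left(n \right)} = -9$ ($b{\left(n \right)} = -7 - 2 = -9$)
$I = \frac{557}{162}$ ($I = 38 \left(- \frac{1}{324}\right) + 64 \cdot \frac{1}{18} = - \frac{19}{162} + \frac{32}{9} = \frac{557}{162} \approx 3.4383$)
$P{\left(t,S \right)} = \frac{557}{162}$
$w = \frac{\sqrt{136093102}}{18}$ ($w = \sqrt{\frac{557}{162} + 420037} = \sqrt{\frac{68046551}{162}} = \frac{\sqrt{136093102}}{18} \approx 648.11$)
$\frac{w}{b{\left(-229 \right)}} = \frac{\frac{1}{18} \sqrt{136093102}}{-9} = \frac{\sqrt{136093102}}{18} \left(- \frac{1}{9}\right) = - \frac{\sqrt{136093102}}{162}$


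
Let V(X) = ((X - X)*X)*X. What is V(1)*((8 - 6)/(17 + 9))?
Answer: 0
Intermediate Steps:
V(X) = 0 (V(X) = (0*X)*X = 0*X = 0)
V(1)*((8 - 6)/(17 + 9)) = 0*((8 - 6)/(17 + 9)) = 0*(2/26) = 0*(2*(1/26)) = 0*(1/13) = 0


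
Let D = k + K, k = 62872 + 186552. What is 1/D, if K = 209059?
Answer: 1/458483 ≈ 2.1811e-6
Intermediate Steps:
k = 249424
D = 458483 (D = 249424 + 209059 = 458483)
1/D = 1/458483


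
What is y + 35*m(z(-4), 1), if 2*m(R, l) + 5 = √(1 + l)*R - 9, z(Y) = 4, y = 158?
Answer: -87 + 70*√2 ≈ 11.995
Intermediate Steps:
m(R, l) = -7 + R*√(1 + l)/2 (m(R, l) = -5/2 + (√(1 + l)*R - 9)/2 = -5/2 + (R*√(1 + l) - 9)/2 = -5/2 + (-9 + R*√(1 + l))/2 = -5/2 + (-9/2 + R*√(1 + l)/2) = -7 + R*√(1 + l)/2)
y + 35*m(z(-4), 1) = 158 + 35*(-7 + (½)*4*√(1 + 1)) = 158 + 35*(-7 + (½)*4*√2) = 158 + 35*(-7 + 2*√2) = 158 + (-245 + 70*√2) = -87 + 70*√2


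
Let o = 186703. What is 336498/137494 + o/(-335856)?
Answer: 43672165003/23089092432 ≈ 1.8915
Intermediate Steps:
336498/137494 + o/(-335856) = 336498/137494 + 186703/(-335856) = 336498*(1/137494) + 186703*(-1/335856) = 168249/68747 - 186703/335856 = 43672165003/23089092432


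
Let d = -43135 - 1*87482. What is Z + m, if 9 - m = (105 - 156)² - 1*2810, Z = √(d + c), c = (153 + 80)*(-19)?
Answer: 218 + 14*I*√689 ≈ 218.0 + 367.48*I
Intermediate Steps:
d = -130617 (d = -43135 - 87482 = -130617)
c = -4427 (c = 233*(-19) = -4427)
Z = 14*I*√689 (Z = √(-130617 - 4427) = √(-135044) = 14*I*√689 ≈ 367.48*I)
m = 218 (m = 9 - ((105 - 156)² - 1*2810) = 9 - ((-51)² - 2810) = 9 - (2601 - 2810) = 9 - 1*(-209) = 9 + 209 = 218)
Z + m = 14*I*√689 + 218 = 218 + 14*I*√689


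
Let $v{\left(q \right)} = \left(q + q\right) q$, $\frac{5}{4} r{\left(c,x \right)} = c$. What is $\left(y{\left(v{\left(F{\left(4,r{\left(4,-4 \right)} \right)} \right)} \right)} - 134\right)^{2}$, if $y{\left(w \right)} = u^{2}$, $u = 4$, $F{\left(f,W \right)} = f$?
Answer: $13924$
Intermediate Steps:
$r{\left(c,x \right)} = \frac{4 c}{5}$
$v{\left(q \right)} = 2 q^{2}$ ($v{\left(q \right)} = 2 q q = 2 q^{2}$)
$y{\left(w \right)} = 16$ ($y{\left(w \right)} = 4^{2} = 16$)
$\left(y{\left(v{\left(F{\left(4,r{\left(4,-4 \right)} \right)} \right)} \right)} - 134\right)^{2} = \left(16 - 134\right)^{2} = \left(-118\right)^{2} = 13924$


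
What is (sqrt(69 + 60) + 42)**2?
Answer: (42 + sqrt(129))**2 ≈ 2847.1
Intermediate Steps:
(sqrt(69 + 60) + 42)**2 = (sqrt(129) + 42)**2 = (42 + sqrt(129))**2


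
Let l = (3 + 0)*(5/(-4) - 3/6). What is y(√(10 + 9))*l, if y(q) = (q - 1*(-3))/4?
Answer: -63/16 - 21*√19/16 ≈ -9.6586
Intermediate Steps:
l = -21/4 (l = 3*(5*(-¼) - 3*⅙) = 3*(-5/4 - ½) = 3*(-7/4) = -21/4 ≈ -5.2500)
y(q) = ¾ + q/4 (y(q) = (q + 3)*(¼) = (3 + q)*(¼) = ¾ + q/4)
y(√(10 + 9))*l = (¾ + √(10 + 9)/4)*(-21/4) = (¾ + √19/4)*(-21/4) = -63/16 - 21*√19/16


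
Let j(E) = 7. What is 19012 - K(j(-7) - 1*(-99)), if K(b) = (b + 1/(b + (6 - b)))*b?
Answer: 23275/3 ≈ 7758.3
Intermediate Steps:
K(b) = b*(⅙ + b) (K(b) = (b + 1/6)*b = (b + ⅙)*b = (⅙ + b)*b = b*(⅙ + b))
19012 - K(j(-7) - 1*(-99)) = 19012 - (7 - 1*(-99))*(⅙ + (7 - 1*(-99))) = 19012 - (7 + 99)*(⅙ + (7 + 99)) = 19012 - 106*(⅙ + 106) = 19012 - 106*637/6 = 19012 - 1*33761/3 = 19012 - 33761/3 = 23275/3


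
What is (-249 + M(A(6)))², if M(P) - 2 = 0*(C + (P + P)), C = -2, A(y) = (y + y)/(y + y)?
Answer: 61009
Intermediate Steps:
A(y) = 1 (A(y) = (2*y)/((2*y)) = (2*y)*(1/(2*y)) = 1)
M(P) = 2 (M(P) = 2 + 0*(-2 + (P + P)) = 2 + 0*(-2 + 2*P) = 2 + 0 = 2)
(-249 + M(A(6)))² = (-249 + 2)² = (-247)² = 61009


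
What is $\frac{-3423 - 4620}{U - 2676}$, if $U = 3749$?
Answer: $- \frac{8043}{1073} \approx -7.4958$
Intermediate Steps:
$\frac{-3423 - 4620}{U - 2676} = \frac{-3423 - 4620}{3749 - 2676} = - \frac{8043}{1073}$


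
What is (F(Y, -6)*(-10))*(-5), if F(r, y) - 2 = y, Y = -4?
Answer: -200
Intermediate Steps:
F(r, y) = 2 + y
(F(Y, -6)*(-10))*(-5) = ((2 - 6)*(-10))*(-5) = -4*(-10)*(-5) = 40*(-5) = -200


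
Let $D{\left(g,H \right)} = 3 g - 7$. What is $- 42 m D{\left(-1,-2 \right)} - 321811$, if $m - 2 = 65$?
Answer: $-293671$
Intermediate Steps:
$m = 67$ ($m = 2 + 65 = 67$)
$D{\left(g,H \right)} = -7 + 3 g$
$- 42 m D{\left(-1,-2 \right)} - 321811 = \left(-42\right) 67 \left(-7 + 3 \left(-1\right)\right) - 321811 = - 2814 \left(-7 - 3\right) - 321811 = \left(-2814\right) \left(-10\right) - 321811 = 28140 - 321811 = -293671$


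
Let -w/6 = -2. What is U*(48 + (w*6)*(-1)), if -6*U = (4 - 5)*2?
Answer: -8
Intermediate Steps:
w = 12 (w = -6*(-2) = 12)
U = 1/3 (U = -(4 - 5)*2/6 = -(-1)*2/6 = -1/6*(-2) = 1/3 ≈ 0.33333)
U*(48 + (w*6)*(-1)) = (48 + (12*6)*(-1))/3 = (48 + 72*(-1))/3 = (48 - 72)/3 = (1/3)*(-24) = -8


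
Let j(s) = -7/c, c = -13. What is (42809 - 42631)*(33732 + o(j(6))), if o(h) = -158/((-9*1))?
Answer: 54066788/9 ≈ 6.0074e+6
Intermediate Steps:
j(s) = 7/13 (j(s) = -7/(-13) = -7*(-1/13) = 7/13)
o(h) = 158/9 (o(h) = -158/(-9) = -158*(-⅑) = 158/9)
(42809 - 42631)*(33732 + o(j(6))) = (42809 - 42631)*(33732 + 158/9) = 178*(303746/9) = 54066788/9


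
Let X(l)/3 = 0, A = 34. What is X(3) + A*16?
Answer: 544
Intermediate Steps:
X(l) = 0 (X(l) = 3*0 = 0)
X(3) + A*16 = 0 + 34*16 = 0 + 544 = 544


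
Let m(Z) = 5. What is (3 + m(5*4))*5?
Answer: 40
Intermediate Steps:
(3 + m(5*4))*5 = (3 + 5)*5 = 8*5 = 40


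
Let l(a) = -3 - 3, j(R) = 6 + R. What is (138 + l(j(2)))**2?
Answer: 17424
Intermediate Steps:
l(a) = -6
(138 + l(j(2)))**2 = (138 - 6)**2 = 132**2 = 17424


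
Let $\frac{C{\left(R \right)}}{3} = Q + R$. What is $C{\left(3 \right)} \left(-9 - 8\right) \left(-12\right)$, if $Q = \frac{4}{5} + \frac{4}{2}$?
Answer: $\frac{17748}{5} \approx 3549.6$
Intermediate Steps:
$Q = \frac{14}{5}$ ($Q = 4 \cdot \frac{1}{5} + 4 \cdot \frac{1}{2} = \frac{4}{5} + 2 = \frac{14}{5} \approx 2.8$)
$C{\left(R \right)} = \frac{42}{5} + 3 R$ ($C{\left(R \right)} = 3 \left(\frac{14}{5} + R\right) = \frac{42}{5} + 3 R$)
$C{\left(3 \right)} \left(-9 - 8\right) \left(-12\right) = \left(\frac{42}{5} + 3 \cdot 3\right) \left(-9 - 8\right) \left(-12\right) = \left(\frac{42}{5} + 9\right) \left(-9 - 8\right) \left(-12\right) = \frac{87}{5} \left(-17\right) \left(-12\right) = \left(- \frac{1479}{5}\right) \left(-12\right) = \frac{17748}{5}$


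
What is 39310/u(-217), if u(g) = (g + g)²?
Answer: 19655/94178 ≈ 0.20870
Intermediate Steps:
u(g) = 4*g² (u(g) = (2*g)² = 4*g²)
39310/u(-217) = 39310/((4*(-217)²)) = 39310/((4*47089)) = 39310/188356 = 39310*(1/188356) = 19655/94178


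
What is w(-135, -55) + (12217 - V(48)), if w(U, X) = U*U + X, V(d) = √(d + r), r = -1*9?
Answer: 30387 - √39 ≈ 30381.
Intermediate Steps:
r = -9
V(d) = √(-9 + d) (V(d) = √(d - 9) = √(-9 + d))
w(U, X) = X + U² (w(U, X) = U² + X = X + U²)
w(-135, -55) + (12217 - V(48)) = (-55 + (-135)²) + (12217 - √(-9 + 48)) = (-55 + 18225) + (12217 - √39) = 18170 + (12217 - √39) = 30387 - √39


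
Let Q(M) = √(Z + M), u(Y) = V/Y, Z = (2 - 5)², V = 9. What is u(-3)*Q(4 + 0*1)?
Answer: -3*√13 ≈ -10.817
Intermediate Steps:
Z = 9 (Z = (-3)² = 9)
u(Y) = 9/Y
Q(M) = √(9 + M)
u(-3)*Q(4 + 0*1) = (9/(-3))*√(9 + (4 + 0*1)) = (9*(-⅓))*√(9 + (4 + 0)) = -3*√(9 + 4) = -3*√13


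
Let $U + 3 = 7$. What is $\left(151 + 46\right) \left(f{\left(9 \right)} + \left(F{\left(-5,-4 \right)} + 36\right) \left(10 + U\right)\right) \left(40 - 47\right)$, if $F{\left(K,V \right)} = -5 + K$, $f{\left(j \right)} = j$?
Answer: $-514367$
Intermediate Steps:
$U = 4$ ($U = -3 + 7 = 4$)
$\left(151 + 46\right) \left(f{\left(9 \right)} + \left(F{\left(-5,-4 \right)} + 36\right) \left(10 + U\right)\right) \left(40 - 47\right) = \left(151 + 46\right) \left(9 + \left(\left(-5 - 5\right) + 36\right) \left(10 + 4\right)\right) \left(40 - 47\right) = 197 \left(9 + \left(-10 + 36\right) 14\right) \left(-7\right) = 197 \left(9 + 26 \cdot 14\right) \left(-7\right) = 197 \left(9 + 364\right) \left(-7\right) = 197 \cdot 373 \left(-7\right) = 197 \left(-2611\right) = -514367$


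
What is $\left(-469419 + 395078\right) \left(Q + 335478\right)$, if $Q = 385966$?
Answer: $-53632868404$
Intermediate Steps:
$\left(-469419 + 395078\right) \left(Q + 335478\right) = \left(-469419 + 395078\right) \left(385966 + 335478\right) = \left(-74341\right) 721444 = -53632868404$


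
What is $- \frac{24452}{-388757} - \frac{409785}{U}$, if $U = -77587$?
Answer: $\frac{161203944569}{30162489359} \approx 5.3445$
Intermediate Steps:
$- \frac{24452}{-388757} - \frac{409785}{U} = - \frac{24452}{-388757} - \frac{409785}{-77587} = \left(-24452\right) \left(- \frac{1}{388757}\right) - - \frac{409785}{77587} = \frac{24452}{388757} + \frac{409785}{77587} = \frac{161203944569}{30162489359}$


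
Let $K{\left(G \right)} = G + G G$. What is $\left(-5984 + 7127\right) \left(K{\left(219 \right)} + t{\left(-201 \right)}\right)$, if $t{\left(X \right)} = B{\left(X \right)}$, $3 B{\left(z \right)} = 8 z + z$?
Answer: $54380511$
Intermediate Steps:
$B{\left(z \right)} = 3 z$ ($B{\left(z \right)} = \frac{8 z + z}{3} = \frac{9 z}{3} = 3 z$)
$t{\left(X \right)} = 3 X$
$K{\left(G \right)} = G + G^{2}$
$\left(-5984 + 7127\right) \left(K{\left(219 \right)} + t{\left(-201 \right)}\right) = \left(-5984 + 7127\right) \left(219 \left(1 + 219\right) + 3 \left(-201\right)\right) = 1143 \left(219 \cdot 220 - 603\right) = 1143 \left(48180 - 603\right) = 1143 \cdot 47577 = 54380511$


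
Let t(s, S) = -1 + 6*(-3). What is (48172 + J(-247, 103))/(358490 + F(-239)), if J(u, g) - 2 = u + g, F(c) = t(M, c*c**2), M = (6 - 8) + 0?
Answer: 48030/358471 ≈ 0.13399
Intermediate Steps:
M = -2 (M = -2 + 0 = -2)
t(s, S) = -19 (t(s, S) = -1 - 18 = -19)
F(c) = -19
J(u, g) = 2 + g + u (J(u, g) = 2 + (u + g) = 2 + (g + u) = 2 + g + u)
(48172 + J(-247, 103))/(358490 + F(-239)) = (48172 + (2 + 103 - 247))/(358490 - 19) = (48172 - 142)/358471 = 48030*(1/358471) = 48030/358471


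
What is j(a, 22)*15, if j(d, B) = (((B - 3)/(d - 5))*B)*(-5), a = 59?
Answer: -5225/9 ≈ -580.56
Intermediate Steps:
j(d, B) = -5*B*(-3 + B)/(-5 + d) (j(d, B) = (((-3 + B)/(-5 + d))*B)*(-5) = (B*(-3 + B)/(-5 + d))*(-5) = -5*B*(-3 + B)/(-5 + d))
j(a, 22)*15 = (5*22*(3 - 1*22)/(-5 + 59))*15 = (5*22*(3 - 22)/54)*15 = (5*22*(1/54)*(-19))*15 = -1045/27*15 = -5225/9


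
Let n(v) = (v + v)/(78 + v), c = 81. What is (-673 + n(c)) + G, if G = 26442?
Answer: 1365811/53 ≈ 25770.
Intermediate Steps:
n(v) = 2*v/(78 + v) (n(v) = (2*v)/(78 + v) = 2*v/(78 + v))
(-673 + n(c)) + G = (-673 + 2*81/(78 + 81)) + 26442 = (-673 + 2*81/159) + 26442 = (-673 + 2*81*(1/159)) + 26442 = (-673 + 54/53) + 26442 = -35615/53 + 26442 = 1365811/53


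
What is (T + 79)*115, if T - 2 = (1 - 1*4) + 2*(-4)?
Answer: 8050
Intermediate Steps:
T = -9 (T = 2 + ((1 - 1*4) + 2*(-4)) = 2 + ((1 - 4) - 8) = 2 + (-3 - 8) = 2 - 11 = -9)
(T + 79)*115 = (-9 + 79)*115 = 70*115 = 8050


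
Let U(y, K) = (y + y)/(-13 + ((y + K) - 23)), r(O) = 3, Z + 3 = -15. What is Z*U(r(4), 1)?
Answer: 27/8 ≈ 3.3750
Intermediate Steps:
Z = -18 (Z = -3 - 15 = -18)
U(y, K) = 2*y/(-36 + K + y) (U(y, K) = (2*y)/(-13 + ((K + y) - 23)) = (2*y)/(-13 + (-23 + K + y)) = (2*y)/(-36 + K + y) = 2*y/(-36 + K + y))
Z*U(r(4), 1) = -36*3/(-36 + 1 + 3) = -36*3/(-32) = -36*3*(-1)/32 = -18*(-3/16) = 27/8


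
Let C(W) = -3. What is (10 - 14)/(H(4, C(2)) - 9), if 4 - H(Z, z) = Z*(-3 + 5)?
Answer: 4/13 ≈ 0.30769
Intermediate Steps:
H(Z, z) = 4 - 2*Z (H(Z, z) = 4 - Z*(-3 + 5) = 4 - Z*2 = 4 - 2*Z)
(10 - 14)/(H(4, C(2)) - 9) = (10 - 14)/((4 - 2*4) - 9) = -4/((4 - 8) - 9) = -4/(-4 - 9) = -4/(-13) = -1/13*(-4) = 4/13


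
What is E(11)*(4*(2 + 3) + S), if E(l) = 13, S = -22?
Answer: -26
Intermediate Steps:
E(11)*(4*(2 + 3) + S) = 13*(4*(2 + 3) - 22) = 13*(4*5 - 22) = 13*(20 - 22) = 13*(-2) = -26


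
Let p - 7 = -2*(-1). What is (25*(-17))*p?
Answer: -3825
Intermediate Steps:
p = 9 (p = 7 - 2*(-1) = 7 + 2 = 9)
(25*(-17))*p = (25*(-17))*9 = -425*9 = -3825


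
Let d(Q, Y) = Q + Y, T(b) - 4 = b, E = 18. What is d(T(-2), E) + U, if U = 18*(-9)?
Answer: -142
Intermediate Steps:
T(b) = 4 + b
U = -162
d(T(-2), E) + U = ((4 - 2) + 18) - 162 = (2 + 18) - 162 = 20 - 162 = -142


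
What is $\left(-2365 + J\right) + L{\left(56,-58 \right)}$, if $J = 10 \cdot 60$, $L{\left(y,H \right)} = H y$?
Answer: $-5013$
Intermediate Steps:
$J = 600$
$\left(-2365 + J\right) + L{\left(56,-58 \right)} = \left(-2365 + 600\right) - 3248 = -1765 - 3248 = -5013$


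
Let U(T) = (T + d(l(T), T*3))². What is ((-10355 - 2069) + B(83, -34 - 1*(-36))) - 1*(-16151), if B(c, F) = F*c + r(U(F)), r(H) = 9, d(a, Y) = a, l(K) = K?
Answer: 3902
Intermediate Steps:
U(T) = 4*T² (U(T) = (T + T)² = (2*T)² = 4*T²)
B(c, F) = 9 + F*c (B(c, F) = F*c + 9 = 9 + F*c)
((-10355 - 2069) + B(83, -34 - 1*(-36))) - 1*(-16151) = ((-10355 - 2069) + (9 + (-34 - 1*(-36))*83)) - 1*(-16151) = (-12424 + (9 + (-34 + 36)*83)) + 16151 = (-12424 + (9 + 2*83)) + 16151 = (-12424 + (9 + 166)) + 16151 = (-12424 + 175) + 16151 = -12249 + 16151 = 3902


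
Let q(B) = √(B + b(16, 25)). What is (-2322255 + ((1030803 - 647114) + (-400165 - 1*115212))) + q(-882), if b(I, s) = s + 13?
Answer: -2453943 + 2*I*√211 ≈ -2.4539e+6 + 29.052*I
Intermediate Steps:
b(I, s) = 13 + s
q(B) = √(38 + B) (q(B) = √(B + (13 + 25)) = √(B + 38) = √(38 + B))
(-2322255 + ((1030803 - 647114) + (-400165 - 1*115212))) + q(-882) = (-2322255 + ((1030803 - 647114) + (-400165 - 1*115212))) + √(38 - 882) = (-2322255 + (383689 + (-400165 - 115212))) + √(-844) = (-2322255 + (383689 - 515377)) + 2*I*√211 = (-2322255 - 131688) + 2*I*√211 = -2453943 + 2*I*√211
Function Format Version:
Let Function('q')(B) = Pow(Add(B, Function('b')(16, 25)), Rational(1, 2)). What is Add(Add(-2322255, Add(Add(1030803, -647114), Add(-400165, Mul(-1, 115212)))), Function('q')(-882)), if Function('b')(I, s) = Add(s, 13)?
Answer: Add(-2453943, Mul(2, I, Pow(211, Rational(1, 2)))) ≈ Add(-2.4539e+6, Mul(29.052, I))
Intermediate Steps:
Function('b')(I, s) = Add(13, s)
Function('q')(B) = Pow(Add(38, B), Rational(1, 2)) (Function('q')(B) = Pow(Add(B, Add(13, 25)), Rational(1, 2)) = Pow(Add(B, 38), Rational(1, 2)) = Pow(Add(38, B), Rational(1, 2)))
Add(Add(-2322255, Add(Add(1030803, -647114), Add(-400165, Mul(-1, 115212)))), Function('q')(-882)) = Add(Add(-2322255, Add(Add(1030803, -647114), Add(-400165, Mul(-1, 115212)))), Pow(Add(38, -882), Rational(1, 2))) = Add(Add(-2322255, Add(383689, Add(-400165, -115212))), Pow(-844, Rational(1, 2))) = Add(Add(-2322255, Add(383689, -515377)), Mul(2, I, Pow(211, Rational(1, 2)))) = Add(Add(-2322255, -131688), Mul(2, I, Pow(211, Rational(1, 2)))) = Add(-2453943, Mul(2, I, Pow(211, Rational(1, 2))))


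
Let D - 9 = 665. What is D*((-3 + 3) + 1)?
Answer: 674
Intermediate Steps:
D = 674 (D = 9 + 665 = 674)
D*((-3 + 3) + 1) = 674*((-3 + 3) + 1) = 674*(0 + 1) = 674*1 = 674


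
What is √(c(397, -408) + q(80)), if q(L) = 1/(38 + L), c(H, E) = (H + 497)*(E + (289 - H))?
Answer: I*√6423196778/118 ≈ 679.19*I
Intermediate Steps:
c(H, E) = (497 + H)*(289 + E - H)
√(c(397, -408) + q(80)) = √((143633 - 1*397² - 208*397 + 497*(-408) - 408*397) + 1/(38 + 80)) = √((143633 - 1*157609 - 82576 - 202776 - 161976) + 1/118) = √((143633 - 157609 - 82576 - 202776 - 161976) + 1/118) = √(-461304 + 1/118) = √(-54433871/118) = I*√6423196778/118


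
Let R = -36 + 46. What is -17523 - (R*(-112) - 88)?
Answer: -16315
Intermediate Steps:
R = 10
-17523 - (R*(-112) - 88) = -17523 - (10*(-112) - 88) = -17523 - (-1120 - 88) = -17523 - 1*(-1208) = -17523 + 1208 = -16315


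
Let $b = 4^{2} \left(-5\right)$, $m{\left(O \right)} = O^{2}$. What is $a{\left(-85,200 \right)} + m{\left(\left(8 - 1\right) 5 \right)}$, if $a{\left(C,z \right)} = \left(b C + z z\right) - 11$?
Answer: $48014$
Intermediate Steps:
$b = -80$ ($b = 16 \left(-5\right) = -80$)
$a{\left(C,z \right)} = -11 + z^{2} - 80 C$ ($a{\left(C,z \right)} = \left(- 80 C + z z\right) - 11 = \left(- 80 C + z^{2}\right) - 11 = \left(z^{2} - 80 C\right) - 11 = -11 + z^{2} - 80 C$)
$a{\left(-85,200 \right)} + m{\left(\left(8 - 1\right) 5 \right)} = \left(-11 + 200^{2} - -6800\right) + \left(\left(8 - 1\right) 5\right)^{2} = \left(-11 + 40000 + 6800\right) + \left(7 \cdot 5\right)^{2} = 46789 + 35^{2} = 46789 + 1225 = 48014$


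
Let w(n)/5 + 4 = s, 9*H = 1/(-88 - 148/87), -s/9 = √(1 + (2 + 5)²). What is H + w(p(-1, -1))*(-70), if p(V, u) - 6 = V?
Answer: 32776771/23412 + 15750*√2 ≈ 23674.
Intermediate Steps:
p(V, u) = 6 + V
s = -45*√2 (s = -9*√(1 + (2 + 5)²) = -9*√(1 + 7²) = -9*√(1 + 49) = -45*√2 ≈ -63.640)
H = -29/23412 (H = 1/(9*(-88 - 148/87)) = 1/(9*(-7804/87)) = (⅑)*(-87/7804) = -29/23412 ≈ -0.0012387)
w(n) = -20 - 225*√2 (w(n) = -20 + 5*(-45*√2) = -20 - 225*√2)
H + w(p(-1, -1))*(-70) = -29/23412 + (-20 - 225*√2)*(-70) = -29/23412 + (1400 + 15750*√2) = 32776771/23412 + 15750*√2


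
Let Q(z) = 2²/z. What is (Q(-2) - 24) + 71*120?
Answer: 8494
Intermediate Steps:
Q(z) = 4/z
(Q(-2) - 24) + 71*120 = (4/(-2) - 24) + 71*120 = (4*(-½) - 24) + 8520 = (-2 - 24) + 8520 = -26 + 8520 = 8494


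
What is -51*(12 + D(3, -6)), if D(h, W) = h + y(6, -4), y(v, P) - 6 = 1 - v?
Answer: -816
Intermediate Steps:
y(v, P) = 7 - v (y(v, P) = 6 + (1 - v) = 7 - v)
D(h, W) = 1 + h (D(h, W) = h + (7 - 1*6) = h + (7 - 6) = h + 1 = 1 + h)
-51*(12 + D(3, -6)) = -51*(12 + (1 + 3)) = -51*(12 + 4) = -51*16 = -816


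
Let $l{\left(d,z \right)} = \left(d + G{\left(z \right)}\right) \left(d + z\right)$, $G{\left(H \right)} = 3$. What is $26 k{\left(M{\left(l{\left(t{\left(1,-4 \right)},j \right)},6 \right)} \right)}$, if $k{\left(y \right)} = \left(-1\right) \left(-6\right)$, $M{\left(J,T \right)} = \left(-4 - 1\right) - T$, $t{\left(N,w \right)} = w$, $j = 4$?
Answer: $156$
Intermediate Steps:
$l{\left(d,z \right)} = \left(3 + d\right) \left(d + z\right)$ ($l{\left(d,z \right)} = \left(d + 3\right) \left(d + z\right) = \left(3 + d\right) \left(d + z\right)$)
$M{\left(J,T \right)} = -5 - T$ ($M{\left(J,T \right)} = \left(-4 - 1\right) - T = -5 - T$)
$k{\left(y \right)} = 6$
$26 k{\left(M{\left(l{\left(t{\left(1,-4 \right)},j \right)},6 \right)} \right)} = 26 \cdot 6 = 156$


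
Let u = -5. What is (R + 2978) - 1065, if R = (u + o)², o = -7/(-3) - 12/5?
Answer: 436201/225 ≈ 1938.7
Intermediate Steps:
o = -1/15 (o = -7*(-⅓) - 12*⅕ = 7/3 - 12/5 = -1/15 ≈ -0.066667)
R = 5776/225 (R = (-5 - 1/15)² = (-76/15)² = 5776/225 ≈ 25.671)
(R + 2978) - 1065 = (5776/225 + 2978) - 1065 = 675826/225 - 1065 = 436201/225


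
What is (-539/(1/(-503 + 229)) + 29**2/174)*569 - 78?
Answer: 504216037/6 ≈ 8.4036e+7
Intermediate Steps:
(-539/(1/(-503 + 229)) + 29**2/174)*569 - 78 = (-539/(1/(-274)) + 841*(1/174))*569 - 78 = (-539/(-1/274) + 29/6)*569 - 78 = (-539*(-274) + 29/6)*569 - 78 = (147686 + 29/6)*569 - 78 = (886145/6)*569 - 78 = 504216505/6 - 78 = 504216037/6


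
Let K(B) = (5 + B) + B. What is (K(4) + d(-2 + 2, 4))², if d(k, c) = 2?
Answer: 225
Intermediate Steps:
K(B) = 5 + 2*B
(K(4) + d(-2 + 2, 4))² = ((5 + 2*4) + 2)² = ((5 + 8) + 2)² = (13 + 2)² = 15² = 225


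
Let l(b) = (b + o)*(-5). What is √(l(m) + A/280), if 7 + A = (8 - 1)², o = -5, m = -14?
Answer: √9515/10 ≈ 9.7545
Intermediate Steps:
l(b) = 25 - 5*b (l(b) = (b - 5)*(-5) = (-5 + b)*(-5) = 25 - 5*b)
A = 42 (A = -7 + (8 - 1)² = -7 + 7² = -7 + 49 = 42)
√(l(m) + A/280) = √((25 - 5*(-14)) + 42/280) = √((25 + 70) + 42*(1/280)) = √(95 + 3/20) = √(1903/20) = √9515/10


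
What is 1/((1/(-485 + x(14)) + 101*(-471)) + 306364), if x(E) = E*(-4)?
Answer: 541/140007012 ≈ 3.8641e-6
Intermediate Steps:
x(E) = -4*E
1/((1/(-485 + x(14)) + 101*(-471)) + 306364) = 1/((1/(-485 - 4*14) + 101*(-471)) + 306364) = 1/((1/(-485 - 56) - 47571) + 306364) = 1/((1/(-541) - 47571) + 306364) = 1/((-1/541 - 47571) + 306364) = 1/(-25735912/541 + 306364) = 1/(140007012/541) = 541/140007012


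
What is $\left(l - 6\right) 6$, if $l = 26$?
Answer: $120$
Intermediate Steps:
$\left(l - 6\right) 6 = \left(26 - 6\right) 6 = 20 \cdot 6 = 120$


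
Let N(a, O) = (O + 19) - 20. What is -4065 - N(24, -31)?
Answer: -4033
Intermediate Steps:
N(a, O) = -1 + O (N(a, O) = (19 + O) - 20 = -1 + O)
-4065 - N(24, -31) = -4065 - (-1 - 31) = -4065 - 1*(-32) = -4065 + 32 = -4033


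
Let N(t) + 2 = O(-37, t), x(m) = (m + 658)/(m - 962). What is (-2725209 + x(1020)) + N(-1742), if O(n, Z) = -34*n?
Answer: -78993798/29 ≈ -2.7239e+6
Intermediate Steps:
x(m) = (658 + m)/(-962 + m)
N(t) = 1256 (N(t) = -2 - 34*(-37) = -2 + 1258 = 1256)
(-2725209 + x(1020)) + N(-1742) = (-2725209 + (658 + 1020)/(-962 + 1020)) + 1256 = (-2725209 + 1678/58) + 1256 = (-2725209 + (1/58)*1678) + 1256 = (-2725209 + 839/29) + 1256 = -79030222/29 + 1256 = -78993798/29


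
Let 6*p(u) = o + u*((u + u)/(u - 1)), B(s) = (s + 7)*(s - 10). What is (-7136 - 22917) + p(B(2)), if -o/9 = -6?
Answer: -2194940/73 ≈ -30068.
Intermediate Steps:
o = 54 (o = -9*(-6) = 54)
B(s) = (-10 + s)*(7 + s) (B(s) = (7 + s)*(-10 + s) = (-10 + s)*(7 + s))
p(u) = 9 + u²/(3*(-1 + u)) (p(u) = (54 + u*((u + u)/(u - 1)))/6 = (54 + u*((2*u)/(-1 + u)))/6 = (54 + u*(2*u/(-1 + u)))/6 = (54 + 2*u²/(-1 + u))/6 = 9 + u²/(3*(-1 + u)))
(-7136 - 22917) + p(B(2)) = (-7136 - 22917) + (-27 + (-70 + 2² - 3*2)² + 27*(-70 + 2² - 3*2))/(3*(-1 + (-70 + 2² - 3*2))) = -30053 + (-27 + (-70 + 4 - 6)² + 27*(-70 + 4 - 6))/(3*(-1 + (-70 + 4 - 6))) = -30053 + (-27 + (-72)² + 27*(-72))/(3*(-1 - 72)) = -30053 + (⅓)*(-27 + 5184 - 1944)/(-73) = -30053 + (⅓)*(-1/73)*3213 = -30053 - 1071/73 = -2194940/73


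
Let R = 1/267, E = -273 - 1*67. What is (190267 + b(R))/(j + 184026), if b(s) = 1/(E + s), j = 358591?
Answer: 17272247726/49258228643 ≈ 0.35065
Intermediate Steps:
E = -340 (E = -273 - 67 = -340)
R = 1/267 ≈ 0.0037453
b(s) = 1/(-340 + s)
(190267 + b(R))/(j + 184026) = (190267 + 1/(-340 + 1/267))/(358591 + 184026) = (190267 + 1/(-90779/267))/542617 = (190267 - 267/90779)*(1/542617) = (17272247726/90779)*(1/542617) = 17272247726/49258228643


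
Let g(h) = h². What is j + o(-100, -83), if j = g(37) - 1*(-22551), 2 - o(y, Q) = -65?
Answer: 23987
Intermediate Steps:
o(y, Q) = 67 (o(y, Q) = 2 - 1*(-65) = 2 + 65 = 67)
j = 23920 (j = 37² - 1*(-22551) = 1369 + 22551 = 23920)
j + o(-100, -83) = 23920 + 67 = 23987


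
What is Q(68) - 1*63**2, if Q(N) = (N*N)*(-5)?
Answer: -27089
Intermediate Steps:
Q(N) = -5*N**2 (Q(N) = N**2*(-5) = -5*N**2)
Q(68) - 1*63**2 = -5*68**2 - 1*63**2 = -5*4624 - 1*3969 = -23120 - 3969 = -27089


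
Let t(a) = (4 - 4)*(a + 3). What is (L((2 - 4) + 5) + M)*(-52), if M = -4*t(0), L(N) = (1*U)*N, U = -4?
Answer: 624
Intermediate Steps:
t(a) = 0 (t(a) = 0*(3 + a) = 0)
L(N) = -4*N (L(N) = (1*(-4))*N = -4*N)
M = 0 (M = -4*0 = 0)
(L((2 - 4) + 5) + M)*(-52) = (-4*((2 - 4) + 5) + 0)*(-52) = (-4*(-2 + 5) + 0)*(-52) = (-4*3 + 0)*(-52) = (-12 + 0)*(-52) = -12*(-52) = 624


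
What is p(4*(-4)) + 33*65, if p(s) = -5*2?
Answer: 2135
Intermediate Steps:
p(s) = -10
p(4*(-4)) + 33*65 = -10 + 33*65 = -10 + 2145 = 2135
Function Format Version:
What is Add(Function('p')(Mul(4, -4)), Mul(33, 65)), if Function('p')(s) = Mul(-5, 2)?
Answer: 2135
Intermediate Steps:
Function('p')(s) = -10
Add(Function('p')(Mul(4, -4)), Mul(33, 65)) = Add(-10, Mul(33, 65)) = Add(-10, 2145) = 2135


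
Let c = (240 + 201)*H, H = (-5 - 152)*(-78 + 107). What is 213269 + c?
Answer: -1794604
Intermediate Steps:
H = -4553 (H = -157*29 = -4553)
c = -2007873 (c = (240 + 201)*(-4553) = 441*(-4553) = -2007873)
213269 + c = 213269 - 2007873 = -1794604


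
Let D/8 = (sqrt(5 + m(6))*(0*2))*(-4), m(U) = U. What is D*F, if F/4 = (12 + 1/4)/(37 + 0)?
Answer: 0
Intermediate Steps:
D = 0 (D = 8*((sqrt(5 + 6)*(0*2))*(-4)) = 8*((sqrt(11)*0)*(-4)) = 8*(0*(-4)) = 8*0 = 0)
F = 49/37 (F = 4*((12 + 1/4)/(37 + 0)) = 4*((12 + 1/4)/37) = 4*((49/4)*(1/37)) = 4*(49/148) = 49/37 ≈ 1.3243)
D*F = 0*(49/37) = 0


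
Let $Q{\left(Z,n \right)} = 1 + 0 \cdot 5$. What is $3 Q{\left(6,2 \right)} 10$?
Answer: $30$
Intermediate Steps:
$Q{\left(Z,n \right)} = 1$ ($Q{\left(Z,n \right)} = 1 + 0 = 1$)
$3 Q{\left(6,2 \right)} 10 = 3 \cdot 1 \cdot 10 = 3 \cdot 10 = 30$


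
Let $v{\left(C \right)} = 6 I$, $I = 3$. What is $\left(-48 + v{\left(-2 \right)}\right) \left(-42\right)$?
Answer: $1260$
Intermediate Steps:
$v{\left(C \right)} = 18$ ($v{\left(C \right)} = 6 \cdot 3 = 18$)
$\left(-48 + v{\left(-2 \right)}\right) \left(-42\right) = \left(-48 + 18\right) \left(-42\right) = \left(-30\right) \left(-42\right) = 1260$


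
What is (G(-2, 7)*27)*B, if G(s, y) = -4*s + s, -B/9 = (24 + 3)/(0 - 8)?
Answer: 19683/4 ≈ 4920.8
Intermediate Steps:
B = 243/8 (B = -9*(24 + 3)/(0 - 8) = -243/(-8) = -243*(-1)/8 = -9*(-27/8) = 243/8 ≈ 30.375)
G(s, y) = -3*s
(G(-2, 7)*27)*B = (-3*(-2)*27)*(243/8) = (6*27)*(243/8) = 162*(243/8) = 19683/4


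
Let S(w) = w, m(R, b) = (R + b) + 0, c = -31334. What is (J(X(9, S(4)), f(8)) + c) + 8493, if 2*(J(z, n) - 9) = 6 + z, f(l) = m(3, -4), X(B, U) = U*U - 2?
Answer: -22822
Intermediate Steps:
m(R, b) = R + b
X(B, U) = -2 + U² (X(B, U) = U² - 2 = -2 + U²)
f(l) = -1 (f(l) = 3 - 4 = -1)
J(z, n) = 12 + z/2 (J(z, n) = 9 + (6 + z)/2 = 9 + (3 + z/2) = 12 + z/2)
(J(X(9, S(4)), f(8)) + c) + 8493 = ((12 + (-2 + 4²)/2) - 31334) + 8493 = ((12 + (-2 + 16)/2) - 31334) + 8493 = ((12 + (½)*14) - 31334) + 8493 = ((12 + 7) - 31334) + 8493 = (19 - 31334) + 8493 = -31315 + 8493 = -22822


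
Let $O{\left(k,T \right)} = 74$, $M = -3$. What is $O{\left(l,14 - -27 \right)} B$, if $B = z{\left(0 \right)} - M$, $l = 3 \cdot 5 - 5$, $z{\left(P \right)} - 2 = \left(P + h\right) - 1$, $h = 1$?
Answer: $370$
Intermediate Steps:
$z{\left(P \right)} = 2 + P$ ($z{\left(P \right)} = 2 + \left(\left(P + 1\right) - 1\right) = 2 + \left(\left(1 + P\right) - 1\right) = 2 + P$)
$l = 10$ ($l = 15 - 5 = 10$)
$B = 5$ ($B = \left(2 + 0\right) - -3 = 2 + 3 = 5$)
$O{\left(l,14 - -27 \right)} B = 74 \cdot 5 = 370$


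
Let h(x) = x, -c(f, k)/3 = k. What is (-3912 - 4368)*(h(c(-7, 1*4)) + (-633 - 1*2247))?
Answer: 23945760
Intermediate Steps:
c(f, k) = -3*k
(-3912 - 4368)*(h(c(-7, 1*4)) + (-633 - 1*2247)) = (-3912 - 4368)*(-3*4 + (-633 - 1*2247)) = -8280*(-3*4 + (-633 - 2247)) = -8280*(-12 - 2880) = -8280*(-2892) = 23945760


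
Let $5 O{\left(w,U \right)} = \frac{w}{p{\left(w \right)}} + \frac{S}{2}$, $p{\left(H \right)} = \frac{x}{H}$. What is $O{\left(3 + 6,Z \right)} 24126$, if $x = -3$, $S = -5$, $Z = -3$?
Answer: $- \frac{711717}{5} \approx -1.4234 \cdot 10^{5}$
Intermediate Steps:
$p{\left(H \right)} = - \frac{3}{H}$
$O{\left(w,U \right)} = - \frac{1}{2} - \frac{w^{2}}{15}$ ($O{\left(w,U \right)} = \frac{\frac{w}{\left(-3\right) \frac{1}{w}} - \frac{5}{2}}{5} = \frac{w \left(- \frac{w}{3}\right) - \frac{5}{2}}{5} = \frac{- \frac{w^{2}}{3} - \frac{5}{2}}{5} = \frac{- \frac{5}{2} - \frac{w^{2}}{3}}{5} = - \frac{1}{2} - \frac{w^{2}}{15}$)
$O{\left(3 + 6,Z \right)} 24126 = \left(- \frac{1}{2} - \frac{\left(3 + 6\right)^{2}}{15}\right) 24126 = \left(- \frac{1}{2} - \frac{9^{2}}{15}\right) 24126 = \left(- \frac{1}{2} - \frac{27}{5}\right) 24126 = \left(- \frac{59}{10}\right) 24126 = - \frac{711717}{5}$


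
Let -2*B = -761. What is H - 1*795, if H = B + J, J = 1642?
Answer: 2455/2 ≈ 1227.5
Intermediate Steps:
B = 761/2 (B = -1/2*(-761) = 761/2 ≈ 380.50)
H = 4045/2 (H = 761/2 + 1642 = 4045/2 ≈ 2022.5)
H - 1*795 = 4045/2 - 1*795 = 4045/2 - 795 = 2455/2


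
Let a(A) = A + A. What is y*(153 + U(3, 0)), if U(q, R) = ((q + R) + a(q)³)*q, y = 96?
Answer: 77760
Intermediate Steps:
a(A) = 2*A
U(q, R) = q*(R + q + 8*q³) (U(q, R) = ((q + R) + (2*q)³)*q = ((R + q) + 8*q³)*q = (R + q + 8*q³)*q = q*(R + q + 8*q³))
y*(153 + U(3, 0)) = 96*(153 + 3*(0 + 3 + 8*3³)) = 96*(153 + 3*(0 + 3 + 8*27)) = 96*(153 + 3*(0 + 3 + 216)) = 96*(153 + 3*219) = 96*(153 + 657) = 96*810 = 77760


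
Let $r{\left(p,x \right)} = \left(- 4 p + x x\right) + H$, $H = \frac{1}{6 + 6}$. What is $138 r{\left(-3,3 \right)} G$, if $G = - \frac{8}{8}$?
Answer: $- \frac{5819}{2} \approx -2909.5$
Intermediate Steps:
$G = -1$ ($G = \left(-8\right) \frac{1}{8} = -1$)
$H = \frac{1}{12} \approx 0.083333$
$r{\left(p,x \right)} = \frac{1}{12} + x^{2} - 4 p$ ($r{\left(p,x \right)} = \left(- 4 p + x x\right) + \frac{1}{12} = \left(- 4 p + x^{2}\right) + \frac{1}{12} = \left(x^{2} - 4 p\right) + \frac{1}{12} = \frac{1}{12} + x^{2} - 4 p$)
$138 r{\left(-3,3 \right)} G = 138 \left(\frac{1}{12} + 3^{2} - -12\right) \left(-1\right) = 138 \left(\frac{1}{12} + 9 + 12\right) \left(-1\right) = 138 \cdot \frac{253}{12} \left(-1\right) = 138 \left(- \frac{253}{12}\right) = - \frac{5819}{2}$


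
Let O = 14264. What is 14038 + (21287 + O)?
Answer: 49589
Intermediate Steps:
14038 + (21287 + O) = 14038 + (21287 + 14264) = 14038 + 35551 = 49589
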